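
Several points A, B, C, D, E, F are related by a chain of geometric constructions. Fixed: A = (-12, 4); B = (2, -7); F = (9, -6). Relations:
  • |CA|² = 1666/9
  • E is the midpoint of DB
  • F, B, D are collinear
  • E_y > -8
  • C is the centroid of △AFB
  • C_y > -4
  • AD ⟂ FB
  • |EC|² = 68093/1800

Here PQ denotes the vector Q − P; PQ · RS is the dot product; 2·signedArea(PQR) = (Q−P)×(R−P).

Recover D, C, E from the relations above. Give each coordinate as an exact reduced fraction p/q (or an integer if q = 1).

1. D_x = -509/50  [F, B, D are collinear ∩ AD ⟂ FB]
2. D_y = -437/50  [F, B, D are collinear ∩ AD ⟂ FB]
   → D = (-509/50, -437/50)
3. C_x = -1/3  [C is the centroid of △AFB]
4. C_y = -3  [C is the centroid of △AFB]
   → C = (-1/3, -3)
5. E_x = -409/100  [E is the midpoint of DB]
6. E_y = -787/100  [E is the midpoint of DB]
   → E = (-409/100, -787/100)

C = (-1/3, -3)
D = (-509/50, -437/50)
E = (-409/100, -787/100)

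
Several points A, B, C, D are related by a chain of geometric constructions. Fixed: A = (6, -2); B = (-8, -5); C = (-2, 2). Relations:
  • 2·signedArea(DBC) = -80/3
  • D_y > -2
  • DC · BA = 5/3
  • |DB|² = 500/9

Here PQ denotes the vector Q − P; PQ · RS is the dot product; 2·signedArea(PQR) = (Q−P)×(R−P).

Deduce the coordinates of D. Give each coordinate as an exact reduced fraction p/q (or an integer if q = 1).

D = (-4/3, -5/3)

1. D_x = -4/3  [2·signedArea(DBC) = -80/3 ∩ DC · BA = 5/3]
2. D_y = -5/3  [2·signedArea(DBC) = -80/3 ∩ DC · BA = 5/3]
   → D = (-4/3, -5/3)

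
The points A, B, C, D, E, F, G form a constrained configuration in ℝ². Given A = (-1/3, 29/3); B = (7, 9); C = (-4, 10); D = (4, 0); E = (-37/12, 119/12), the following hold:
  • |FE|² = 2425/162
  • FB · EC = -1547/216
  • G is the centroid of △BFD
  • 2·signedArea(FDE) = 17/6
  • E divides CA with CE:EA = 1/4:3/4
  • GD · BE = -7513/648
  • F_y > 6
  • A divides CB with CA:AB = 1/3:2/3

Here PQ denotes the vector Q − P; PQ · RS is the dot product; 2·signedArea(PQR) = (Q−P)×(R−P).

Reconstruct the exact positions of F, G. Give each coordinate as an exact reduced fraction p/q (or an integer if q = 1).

1. F_x = -37/36  [2·signedArea(FDE) = 17/6 ∩ FB · EC = -1547/216]
2. F_y = 239/36  [2·signedArea(FDE) = 17/6 ∩ FB · EC = -1547/216]
   → F = (-37/36, 239/36)
3. G_x = 359/108  [G is the centroid of △BFD]
4. G_y = 563/108  [G is the centroid of △BFD]
   → G = (359/108, 563/108)

F = (-37/36, 239/36)
G = (359/108, 563/108)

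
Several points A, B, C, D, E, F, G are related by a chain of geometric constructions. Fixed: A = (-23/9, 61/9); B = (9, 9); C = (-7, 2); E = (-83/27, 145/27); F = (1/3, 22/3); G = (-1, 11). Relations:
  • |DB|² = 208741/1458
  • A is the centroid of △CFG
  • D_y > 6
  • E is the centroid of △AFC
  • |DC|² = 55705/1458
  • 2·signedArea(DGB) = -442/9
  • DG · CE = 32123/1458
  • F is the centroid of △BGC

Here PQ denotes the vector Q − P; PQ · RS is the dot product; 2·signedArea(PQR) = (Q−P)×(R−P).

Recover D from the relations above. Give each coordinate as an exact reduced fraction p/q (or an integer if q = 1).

1. D_x = -145/54  [DG · CE = 32123/1458 ∩ 2·signedArea(DGB) = -442/9]
2. D_y = 347/54  [DG · CE = 32123/1458 ∩ 2·signedArea(DGB) = -442/9]
   → D = (-145/54, 347/54)

D = (-145/54, 347/54)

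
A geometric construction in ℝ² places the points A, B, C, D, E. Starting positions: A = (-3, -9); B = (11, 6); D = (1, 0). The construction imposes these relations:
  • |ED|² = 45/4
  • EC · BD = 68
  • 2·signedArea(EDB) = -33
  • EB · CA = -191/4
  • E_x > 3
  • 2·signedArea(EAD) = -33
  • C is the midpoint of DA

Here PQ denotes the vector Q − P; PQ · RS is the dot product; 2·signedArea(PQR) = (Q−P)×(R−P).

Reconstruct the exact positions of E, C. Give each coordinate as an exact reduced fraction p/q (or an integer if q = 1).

1. E_x = 4  [2·signedArea(EDB) = -33 ∩ 2·signedArea(EAD) = -33]
2. E_y = -3/2  [2·signedArea(EDB) = -33 ∩ 2·signedArea(EAD) = -33]
   → E = (4, -3/2)
3. C_x = -1  [EB · CA = -191/4 ∩ C is the midpoint of DA]
4. C_y = -9/2  [EB · CA = -191/4 ∩ C is the midpoint of DA]
   → C = (-1, -9/2)

C = (-1, -9/2)
E = (4, -3/2)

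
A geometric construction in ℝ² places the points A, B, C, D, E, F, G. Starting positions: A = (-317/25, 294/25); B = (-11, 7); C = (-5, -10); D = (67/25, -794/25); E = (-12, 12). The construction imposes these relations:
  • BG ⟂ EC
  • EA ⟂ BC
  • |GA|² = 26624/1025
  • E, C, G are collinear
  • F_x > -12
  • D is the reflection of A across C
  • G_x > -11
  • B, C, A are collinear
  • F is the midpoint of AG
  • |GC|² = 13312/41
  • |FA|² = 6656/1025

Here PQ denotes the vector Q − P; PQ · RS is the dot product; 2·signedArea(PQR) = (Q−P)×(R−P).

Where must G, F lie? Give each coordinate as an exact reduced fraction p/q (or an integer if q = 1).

F = (-11861/1025, 9702/1025)
G = (-429/41, 294/41)

1. G_x = -429/41  [E, C, G are collinear ∩ BG ⟂ EC]
2. G_y = 294/41  [E, C, G are collinear ∩ BG ⟂ EC]
   → G = (-429/41, 294/41)
3. F_x = -11861/1025  [F is the midpoint of AG]
4. F_y = 9702/1025  [F is the midpoint of AG]
   → F = (-11861/1025, 9702/1025)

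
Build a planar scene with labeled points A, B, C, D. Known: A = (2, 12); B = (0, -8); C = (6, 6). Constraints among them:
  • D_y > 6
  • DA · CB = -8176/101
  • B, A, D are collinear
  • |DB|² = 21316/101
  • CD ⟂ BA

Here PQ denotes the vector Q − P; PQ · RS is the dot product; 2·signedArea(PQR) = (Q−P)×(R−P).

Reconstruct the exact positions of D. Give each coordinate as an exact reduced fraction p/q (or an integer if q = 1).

D = (146/101, 652/101)

1. D_x = 146/101  [B, A, D are collinear ∩ CD ⟂ BA]
2. D_y = 652/101  [B, A, D are collinear ∩ CD ⟂ BA]
   → D = (146/101, 652/101)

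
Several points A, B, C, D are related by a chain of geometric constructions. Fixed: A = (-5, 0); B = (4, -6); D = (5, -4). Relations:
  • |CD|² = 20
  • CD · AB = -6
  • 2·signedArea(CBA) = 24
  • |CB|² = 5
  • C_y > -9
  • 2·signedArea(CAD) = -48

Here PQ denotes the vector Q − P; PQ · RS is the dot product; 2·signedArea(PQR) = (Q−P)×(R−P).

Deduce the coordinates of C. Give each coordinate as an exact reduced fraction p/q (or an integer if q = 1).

1. C_x = 3  [2·signedArea(CAD) = -48 ∩ 2·signedArea(CBA) = 24]
2. C_y = -8  [2·signedArea(CAD) = -48 ∩ 2·signedArea(CBA) = 24]
   → C = (3, -8)

C = (3, -8)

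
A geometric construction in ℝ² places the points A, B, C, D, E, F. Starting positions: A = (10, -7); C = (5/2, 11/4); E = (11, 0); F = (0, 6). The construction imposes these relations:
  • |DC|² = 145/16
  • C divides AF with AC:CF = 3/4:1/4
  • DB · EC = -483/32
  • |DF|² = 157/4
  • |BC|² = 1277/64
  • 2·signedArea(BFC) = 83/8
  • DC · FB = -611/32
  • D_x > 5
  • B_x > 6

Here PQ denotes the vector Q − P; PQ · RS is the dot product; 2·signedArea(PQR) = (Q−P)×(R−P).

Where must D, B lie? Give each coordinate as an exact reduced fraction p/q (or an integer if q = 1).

B = (27/4, 11/8)
D = (11/2, 3)

1. B_x = 27/4  [line 13/4·x + 5/2·y + -203/8 = 0 ∩ |BC|² = 1277/64]
2. B_y = 11/8  [line 13/4·x + 5/2·y + -203/8 = 0 ∩ |BC|² = 1277/64]
   → B = (27/4, 11/8)
3. D_x = 11/2  [DB · EC = -483/32 ∩ DC · FB = -611/32]
4. D_y = 3  [DB · EC = -483/32 ∩ DC · FB = -611/32]
   → D = (11/2, 3)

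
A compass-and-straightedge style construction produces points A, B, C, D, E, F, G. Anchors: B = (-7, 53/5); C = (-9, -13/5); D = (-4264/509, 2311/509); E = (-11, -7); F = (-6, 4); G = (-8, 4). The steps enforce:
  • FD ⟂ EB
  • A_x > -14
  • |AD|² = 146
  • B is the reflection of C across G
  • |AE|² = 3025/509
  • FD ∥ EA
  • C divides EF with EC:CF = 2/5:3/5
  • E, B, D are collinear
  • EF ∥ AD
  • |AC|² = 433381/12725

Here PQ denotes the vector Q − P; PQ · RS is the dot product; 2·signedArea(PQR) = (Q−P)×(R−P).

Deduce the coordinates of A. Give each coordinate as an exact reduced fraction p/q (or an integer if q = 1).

1. A_x = -6809/509  [EF ∥ AD ∩ FD ∥ EA]
2. A_y = -3288/509  [EF ∥ AD ∩ FD ∥ EA]
   → A = (-6809/509, -3288/509)

A = (-6809/509, -3288/509)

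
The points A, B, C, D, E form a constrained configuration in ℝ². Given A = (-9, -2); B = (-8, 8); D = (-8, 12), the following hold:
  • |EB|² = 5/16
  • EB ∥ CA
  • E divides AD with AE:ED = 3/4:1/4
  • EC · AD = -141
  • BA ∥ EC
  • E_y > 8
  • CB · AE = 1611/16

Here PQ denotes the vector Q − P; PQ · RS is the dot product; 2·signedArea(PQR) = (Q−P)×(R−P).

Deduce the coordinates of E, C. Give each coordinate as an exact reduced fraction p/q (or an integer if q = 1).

C = (-37/4, -3/2)
E = (-33/4, 17/2)

1. E_x = -33/4  [E divides AD with AE:ED = 3/4:1/4]
2. E_y = 17/2  [E divides AD with AE:ED = 3/4:1/4]
   → E = (-33/4, 17/2)
3. C_x = -37/4  [EB ∥ CA ∩ BA ∥ EC]
4. C_y = -3/2  [EB ∥ CA ∩ BA ∥ EC]
   → C = (-37/4, -3/2)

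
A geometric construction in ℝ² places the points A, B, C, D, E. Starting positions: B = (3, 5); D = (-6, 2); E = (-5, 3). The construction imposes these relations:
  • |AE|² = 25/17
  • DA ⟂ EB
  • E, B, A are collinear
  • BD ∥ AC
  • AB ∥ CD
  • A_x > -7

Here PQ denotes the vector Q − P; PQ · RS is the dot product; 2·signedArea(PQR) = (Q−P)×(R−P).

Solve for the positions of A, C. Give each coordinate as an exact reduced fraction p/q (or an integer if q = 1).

A = (-105/17, 46/17)
C = (-258/17, -5/17)

1. A_x = -105/17  [E, B, A are collinear ∩ DA ⟂ EB]
2. A_y = 46/17  [E, B, A are collinear ∩ DA ⟂ EB]
   → A = (-105/17, 46/17)
3. C_x = -258/17  [AB ∥ CD ∩ BD ∥ AC]
4. C_y = -5/17  [AB ∥ CD ∩ BD ∥ AC]
   → C = (-258/17, -5/17)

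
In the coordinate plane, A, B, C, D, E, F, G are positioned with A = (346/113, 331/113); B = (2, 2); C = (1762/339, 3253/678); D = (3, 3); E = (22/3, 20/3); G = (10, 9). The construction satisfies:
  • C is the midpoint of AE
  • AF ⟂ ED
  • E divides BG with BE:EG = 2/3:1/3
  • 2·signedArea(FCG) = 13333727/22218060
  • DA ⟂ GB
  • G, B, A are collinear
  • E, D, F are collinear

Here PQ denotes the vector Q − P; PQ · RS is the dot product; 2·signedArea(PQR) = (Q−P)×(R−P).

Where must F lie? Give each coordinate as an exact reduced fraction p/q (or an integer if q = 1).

1. F_x = 98349/32770  [E, D, F are collinear ∩ AF ⟂ ED]
2. F_y = 98343/32770  [E, D, F are collinear ∩ AF ⟂ ED]
   → F = (98349/32770, 98343/32770)

F = (98349/32770, 98343/32770)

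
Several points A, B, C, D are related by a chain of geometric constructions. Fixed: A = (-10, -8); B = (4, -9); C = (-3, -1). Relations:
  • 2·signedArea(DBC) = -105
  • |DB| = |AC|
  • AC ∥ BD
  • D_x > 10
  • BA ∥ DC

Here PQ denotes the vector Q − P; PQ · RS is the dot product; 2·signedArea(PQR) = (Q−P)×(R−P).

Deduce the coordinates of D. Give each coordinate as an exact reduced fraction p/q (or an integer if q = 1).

1. D_x = 11  [BA ∥ DC ∩ AC ∥ BD]
2. D_y = -2  [BA ∥ DC ∩ AC ∥ BD]
   → D = (11, -2)

D = (11, -2)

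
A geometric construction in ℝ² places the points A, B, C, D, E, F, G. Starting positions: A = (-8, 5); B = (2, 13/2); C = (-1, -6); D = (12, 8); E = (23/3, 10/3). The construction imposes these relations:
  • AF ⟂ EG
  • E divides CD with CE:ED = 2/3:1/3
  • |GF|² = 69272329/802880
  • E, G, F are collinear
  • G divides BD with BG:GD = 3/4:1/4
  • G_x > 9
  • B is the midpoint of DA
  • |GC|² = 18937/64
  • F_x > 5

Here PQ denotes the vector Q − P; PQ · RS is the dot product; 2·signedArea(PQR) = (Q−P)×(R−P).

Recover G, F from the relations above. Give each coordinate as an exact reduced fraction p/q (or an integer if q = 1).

F = (73401/12545, -11503/12545)
G = (19/2, 61/8)

1. G_x = 19/2  [G divides BD with BG:GD = 3/4:1/4]
2. G_y = 61/8  [G divides BD with BG:GD = 3/4:1/4]
   → G = (19/2, 61/8)
3. F_x = 73401/12545  [E, G, F are collinear ∩ AF ⟂ EG]
4. F_y = -11503/12545  [E, G, F are collinear ∩ AF ⟂ EG]
   → F = (73401/12545, -11503/12545)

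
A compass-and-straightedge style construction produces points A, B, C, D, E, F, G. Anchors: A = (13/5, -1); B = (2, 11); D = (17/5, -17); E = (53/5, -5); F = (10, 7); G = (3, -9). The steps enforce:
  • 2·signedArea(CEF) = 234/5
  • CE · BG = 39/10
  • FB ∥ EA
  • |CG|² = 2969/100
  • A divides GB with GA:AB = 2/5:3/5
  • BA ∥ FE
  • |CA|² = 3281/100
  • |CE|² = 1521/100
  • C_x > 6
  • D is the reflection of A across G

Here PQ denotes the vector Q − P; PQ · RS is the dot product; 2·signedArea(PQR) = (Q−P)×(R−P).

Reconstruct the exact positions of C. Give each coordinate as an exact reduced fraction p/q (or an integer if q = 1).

C = (67/10, -5)

1. C_x = 67/10  [2·signedArea(CEF) = 234/5 ∩ CE · BG = 39/10]
2. C_y = -5  [2·signedArea(CEF) = 234/5 ∩ CE · BG = 39/10]
   → C = (67/10, -5)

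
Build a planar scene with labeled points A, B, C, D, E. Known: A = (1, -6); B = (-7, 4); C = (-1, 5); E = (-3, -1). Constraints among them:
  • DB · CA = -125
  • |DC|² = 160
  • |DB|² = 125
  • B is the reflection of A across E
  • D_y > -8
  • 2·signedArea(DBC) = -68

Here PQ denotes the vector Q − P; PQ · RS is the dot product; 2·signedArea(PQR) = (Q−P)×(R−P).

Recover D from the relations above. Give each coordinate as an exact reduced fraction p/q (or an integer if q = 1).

D = (-5, -7)

1. D_x = -5  [2·signedArea(DBC) = -68 ∩ DB · CA = -125]
2. D_y = -7  [2·signedArea(DBC) = -68 ∩ DB · CA = -125]
   → D = (-5, -7)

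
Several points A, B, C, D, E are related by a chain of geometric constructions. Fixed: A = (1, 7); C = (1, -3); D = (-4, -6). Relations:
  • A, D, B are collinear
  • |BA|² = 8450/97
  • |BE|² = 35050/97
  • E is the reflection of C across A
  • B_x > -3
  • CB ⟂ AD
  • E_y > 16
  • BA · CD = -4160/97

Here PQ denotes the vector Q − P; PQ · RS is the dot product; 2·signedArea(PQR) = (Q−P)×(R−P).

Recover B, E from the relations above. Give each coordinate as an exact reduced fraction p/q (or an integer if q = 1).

1. B_x = -228/97  [A, D, B are collinear ∩ CB ⟂ AD]
2. B_y = -166/97  [A, D, B are collinear ∩ CB ⟂ AD]
   → B = (-228/97, -166/97)
3. E_x = 1  [E is the reflection of C across A]
4. E_y = 17  [E is the reflection of C across A]
   → E = (1, 17)

B = (-228/97, -166/97)
E = (1, 17)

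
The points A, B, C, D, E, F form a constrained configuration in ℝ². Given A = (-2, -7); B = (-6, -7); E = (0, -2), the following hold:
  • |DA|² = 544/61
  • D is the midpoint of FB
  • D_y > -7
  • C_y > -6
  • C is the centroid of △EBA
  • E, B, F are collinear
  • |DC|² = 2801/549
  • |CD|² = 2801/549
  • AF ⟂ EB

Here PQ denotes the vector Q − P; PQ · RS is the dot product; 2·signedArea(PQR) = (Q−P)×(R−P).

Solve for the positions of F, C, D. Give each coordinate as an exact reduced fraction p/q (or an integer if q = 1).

1. F_x = -222/61  [E, B, F are collinear ∩ AF ⟂ EB]
2. F_y = -307/61  [E, B, F are collinear ∩ AF ⟂ EB]
   → F = (-222/61, -307/61)
3. C_x = -8/3  [C is the centroid of △EBA]
4. C_y = -16/3  [C is the centroid of △EBA]
   → C = (-8/3, -16/3)
5. D_x = -294/61  [D is the midpoint of FB]
6. D_y = -367/61  [D is the midpoint of FB]
   → D = (-294/61, -367/61)

C = (-8/3, -16/3)
D = (-294/61, -367/61)
F = (-222/61, -307/61)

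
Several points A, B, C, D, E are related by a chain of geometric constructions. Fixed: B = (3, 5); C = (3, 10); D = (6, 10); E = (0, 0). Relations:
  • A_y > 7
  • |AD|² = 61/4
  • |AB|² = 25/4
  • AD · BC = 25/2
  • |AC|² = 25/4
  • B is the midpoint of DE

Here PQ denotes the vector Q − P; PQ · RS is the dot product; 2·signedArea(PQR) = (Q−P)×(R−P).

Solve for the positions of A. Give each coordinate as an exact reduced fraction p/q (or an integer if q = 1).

1. A_y = 15/2  [AD · BC = 25/2]
2. A_x = 3  [|AB|² = 25/4]
   → A = (3, 15/2)

A = (3, 15/2)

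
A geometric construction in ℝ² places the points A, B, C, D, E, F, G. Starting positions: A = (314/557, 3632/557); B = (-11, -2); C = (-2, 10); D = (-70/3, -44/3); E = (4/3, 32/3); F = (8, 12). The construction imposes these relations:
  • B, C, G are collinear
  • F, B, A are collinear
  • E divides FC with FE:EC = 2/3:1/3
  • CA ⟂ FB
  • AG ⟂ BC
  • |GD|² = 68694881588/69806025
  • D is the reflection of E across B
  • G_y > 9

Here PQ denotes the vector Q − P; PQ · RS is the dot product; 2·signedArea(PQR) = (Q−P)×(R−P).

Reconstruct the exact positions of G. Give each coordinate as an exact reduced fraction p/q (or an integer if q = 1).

1. G_x = -38254/13925  [B, C, G are collinear ∩ AG ⟂ BC]
2. G_y = 125378/13925  [B, C, G are collinear ∩ AG ⟂ BC]
   → G = (-38254/13925, 125378/13925)

G = (-38254/13925, 125378/13925)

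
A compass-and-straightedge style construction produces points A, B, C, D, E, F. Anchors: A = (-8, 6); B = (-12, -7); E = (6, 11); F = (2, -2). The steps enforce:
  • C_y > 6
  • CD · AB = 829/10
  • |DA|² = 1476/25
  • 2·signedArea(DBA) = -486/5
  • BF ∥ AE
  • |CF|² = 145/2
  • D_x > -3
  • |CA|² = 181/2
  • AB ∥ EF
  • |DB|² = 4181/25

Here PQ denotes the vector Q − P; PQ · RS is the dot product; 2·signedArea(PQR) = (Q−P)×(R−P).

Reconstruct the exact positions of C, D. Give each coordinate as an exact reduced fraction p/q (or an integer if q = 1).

1. D_x = -2  [line -13·x + 4·y + -154/5 = 0 ∩ |DB|² = 4181/25]
2. D_y = 6/5  [line -13·x + 4·y + -154/5 = 0 ∩ |DB|² = 4181/25]
   → D = (-2, 6/5)
3. C_x = 3/2  [line 4·x + 13·y + -181/2 = 0 ∩ |CF|² = 145/2]
4. C_y = 13/2  [line 4·x + 13·y + -181/2 = 0 ∩ |CF|² = 145/2]
   → C = (3/2, 13/2)

C = (3/2, 13/2)
D = (-2, 6/5)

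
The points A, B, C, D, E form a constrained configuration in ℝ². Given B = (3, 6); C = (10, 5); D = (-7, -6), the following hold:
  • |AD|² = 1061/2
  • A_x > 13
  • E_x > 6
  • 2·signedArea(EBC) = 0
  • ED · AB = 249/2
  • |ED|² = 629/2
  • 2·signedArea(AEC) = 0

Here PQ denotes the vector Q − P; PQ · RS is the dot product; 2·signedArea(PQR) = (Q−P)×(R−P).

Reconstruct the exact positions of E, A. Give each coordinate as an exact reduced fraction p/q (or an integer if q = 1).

1. E_x = 13/2  [line 1·x + 7·y + -45 = 0 ∩ |ED|² = 629/2]
2. E_y = 11/2  [line 1·x + 7·y + -45 = 0 ∩ |ED|² = 629/2]
   → E = (13/2, 11/2)
3. A_x = 27/2  [2·signedArea(AEC) = 0 ∩ ED · AB = 249/2]
4. A_y = 9/2  [2·signedArea(AEC) = 0 ∩ ED · AB = 249/2]
   → A = (27/2, 9/2)

A = (27/2, 9/2)
E = (13/2, 11/2)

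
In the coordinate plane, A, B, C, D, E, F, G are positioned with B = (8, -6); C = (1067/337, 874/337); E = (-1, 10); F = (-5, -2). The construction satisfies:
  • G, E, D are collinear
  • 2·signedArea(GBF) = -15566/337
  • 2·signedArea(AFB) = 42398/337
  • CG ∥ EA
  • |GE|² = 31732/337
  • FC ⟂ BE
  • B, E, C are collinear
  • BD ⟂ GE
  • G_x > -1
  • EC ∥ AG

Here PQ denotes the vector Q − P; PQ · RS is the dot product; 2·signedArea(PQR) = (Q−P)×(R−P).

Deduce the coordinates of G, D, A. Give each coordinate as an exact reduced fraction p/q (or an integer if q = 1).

1. G_x = -309/337  [line -4·x + -13·y + 64/337 = 0 ∩ |GE|² = 31732/337]
2. G_y = 100/337  [line -4·x + -13·y + 64/337 = 0 ∩ |GE|² = 31732/337]
   → G = (-309/337, 100/337)
3. D_x = -6841/7933  [G, E, D are collinear ∩ BD ⟂ GE]
4. D_y = -48200/7933  [G, E, D are collinear ∩ BD ⟂ GE]
   → D = (-6841/7933, -48200/7933)
5. A_x = -1713/337  [EC ∥ AG ∩ CG ∥ EA]
6. A_y = 2596/337  [EC ∥ AG ∩ CG ∥ EA]
   → A = (-1713/337, 2596/337)

A = (-1713/337, 2596/337)
D = (-6841/7933, -48200/7933)
G = (-309/337, 100/337)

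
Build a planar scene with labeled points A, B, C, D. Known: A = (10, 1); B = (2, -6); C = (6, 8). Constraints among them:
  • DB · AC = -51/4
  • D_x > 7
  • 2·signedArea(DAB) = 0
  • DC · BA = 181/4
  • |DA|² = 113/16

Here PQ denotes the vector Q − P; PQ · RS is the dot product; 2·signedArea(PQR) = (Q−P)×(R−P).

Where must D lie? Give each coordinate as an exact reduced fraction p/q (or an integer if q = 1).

D = (8, -3/4)

1. D_x = 8  [2·signedArea(DAB) = 0 ∩ DC · BA = 181/4]
2. D_y = -3/4  [2·signedArea(DAB) = 0 ∩ DC · BA = 181/4]
   → D = (8, -3/4)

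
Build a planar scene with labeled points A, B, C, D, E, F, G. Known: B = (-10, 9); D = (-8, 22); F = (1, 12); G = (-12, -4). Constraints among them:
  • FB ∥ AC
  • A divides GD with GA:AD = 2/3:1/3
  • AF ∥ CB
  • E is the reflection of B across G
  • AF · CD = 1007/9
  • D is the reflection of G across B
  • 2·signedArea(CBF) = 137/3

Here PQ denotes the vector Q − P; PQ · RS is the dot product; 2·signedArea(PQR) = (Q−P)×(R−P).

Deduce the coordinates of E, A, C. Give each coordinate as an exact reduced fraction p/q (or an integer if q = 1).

1. E_x = -14  [E is the reflection of B across G]
2. E_y = -17  [E is the reflection of B across G]
   → E = (-14, -17)
3. A_x = -28/3  [A divides GD with GA:AD = 2/3:1/3]
4. A_y = 40/3  [A divides GD with GA:AD = 2/3:1/3]
   → A = (-28/3, 40/3)
5. C_x = -61/3  [AF ∥ CB ∩ FB ∥ AC]
6. C_y = 31/3  [AF ∥ CB ∩ FB ∥ AC]
   → C = (-61/3, 31/3)

A = (-28/3, 40/3)
C = (-61/3, 31/3)
E = (-14, -17)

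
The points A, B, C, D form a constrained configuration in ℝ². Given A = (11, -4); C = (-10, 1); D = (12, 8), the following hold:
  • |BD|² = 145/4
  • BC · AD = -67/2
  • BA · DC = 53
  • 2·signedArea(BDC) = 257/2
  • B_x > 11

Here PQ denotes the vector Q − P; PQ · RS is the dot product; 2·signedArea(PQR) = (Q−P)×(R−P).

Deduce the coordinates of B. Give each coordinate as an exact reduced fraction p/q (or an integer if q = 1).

B = (23/2, 2)

1. B_x = 23/2  [2·signedArea(BDC) = 257/2 ∩ BA · DC = 53]
2. B_y = 2  [2·signedArea(BDC) = 257/2 ∩ BA · DC = 53]
   → B = (23/2, 2)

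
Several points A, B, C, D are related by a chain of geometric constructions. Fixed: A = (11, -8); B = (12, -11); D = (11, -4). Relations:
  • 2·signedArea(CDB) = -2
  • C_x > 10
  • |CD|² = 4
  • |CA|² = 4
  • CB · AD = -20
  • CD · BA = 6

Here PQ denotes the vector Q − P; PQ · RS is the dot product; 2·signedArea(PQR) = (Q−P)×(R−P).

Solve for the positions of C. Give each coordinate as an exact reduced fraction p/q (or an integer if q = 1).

1. C_x = 11  [CB · AD = -20 ∩ CD · BA = 6]
2. C_y = -6  [CB · AD = -20 ∩ CD · BA = 6]
   → C = (11, -6)

C = (11, -6)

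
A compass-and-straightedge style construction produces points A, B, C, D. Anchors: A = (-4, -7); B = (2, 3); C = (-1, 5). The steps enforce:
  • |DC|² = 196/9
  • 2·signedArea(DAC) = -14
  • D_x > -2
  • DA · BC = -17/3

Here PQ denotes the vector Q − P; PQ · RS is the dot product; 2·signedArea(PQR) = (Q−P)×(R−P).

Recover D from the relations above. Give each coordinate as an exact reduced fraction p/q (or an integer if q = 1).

1. D_x = -1  [2·signedArea(DAC) = -14 ∩ DA · BC = -17/3]
2. D_y = 1/3  [2·signedArea(DAC) = -14 ∩ DA · BC = -17/3]
   → D = (-1, 1/3)

D = (-1, 1/3)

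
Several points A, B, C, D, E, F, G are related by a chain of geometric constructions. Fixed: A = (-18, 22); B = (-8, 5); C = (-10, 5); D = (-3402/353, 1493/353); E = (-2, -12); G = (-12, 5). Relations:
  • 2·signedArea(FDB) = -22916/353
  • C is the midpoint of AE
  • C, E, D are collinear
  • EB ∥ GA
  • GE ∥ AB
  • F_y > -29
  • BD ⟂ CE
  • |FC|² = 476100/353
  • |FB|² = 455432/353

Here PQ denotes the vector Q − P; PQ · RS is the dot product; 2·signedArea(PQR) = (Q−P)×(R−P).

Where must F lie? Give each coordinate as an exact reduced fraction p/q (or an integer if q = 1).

1. F_x = 1990/353  [line -272/353·x + 578/353·y + 17850/353 = 0 ∩ |FC|² = 476100/353]
2. F_y = -9965/353  [line -272/353·x + 578/353·y + 17850/353 = 0 ∩ |FC|² = 476100/353]
   → F = (1990/353, -9965/353)

F = (1990/353, -9965/353)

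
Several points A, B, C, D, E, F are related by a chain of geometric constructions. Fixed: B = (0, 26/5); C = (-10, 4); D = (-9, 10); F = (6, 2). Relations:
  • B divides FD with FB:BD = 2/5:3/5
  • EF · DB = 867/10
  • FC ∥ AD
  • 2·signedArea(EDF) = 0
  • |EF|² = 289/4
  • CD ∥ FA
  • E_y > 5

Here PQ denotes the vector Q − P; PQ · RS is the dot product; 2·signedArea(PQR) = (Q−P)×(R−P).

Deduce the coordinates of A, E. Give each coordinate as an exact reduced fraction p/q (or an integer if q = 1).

1. A_x = 7  [FC ∥ AD ∩ CD ∥ FA]
2. A_y = 8  [FC ∥ AD ∩ CD ∥ FA]
   → A = (7, 8)
3. E_x = -3/2  [2·signedArea(EDF) = 0 ∩ EF · DB = 867/10]
4. E_y = 6  [2·signedArea(EDF) = 0 ∩ EF · DB = 867/10]
   → E = (-3/2, 6)

A = (7, 8)
E = (-3/2, 6)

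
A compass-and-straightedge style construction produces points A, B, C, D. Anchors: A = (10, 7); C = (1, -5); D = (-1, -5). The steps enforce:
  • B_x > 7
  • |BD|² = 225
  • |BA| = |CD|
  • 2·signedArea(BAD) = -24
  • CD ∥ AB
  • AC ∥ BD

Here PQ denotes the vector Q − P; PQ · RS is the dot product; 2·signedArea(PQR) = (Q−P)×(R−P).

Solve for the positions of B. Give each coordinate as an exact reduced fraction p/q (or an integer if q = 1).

1. B_x = 8  [AC ∥ BD ∩ CD ∥ AB]
2. B_y = 7  [AC ∥ BD ∩ CD ∥ AB]
   → B = (8, 7)

B = (8, 7)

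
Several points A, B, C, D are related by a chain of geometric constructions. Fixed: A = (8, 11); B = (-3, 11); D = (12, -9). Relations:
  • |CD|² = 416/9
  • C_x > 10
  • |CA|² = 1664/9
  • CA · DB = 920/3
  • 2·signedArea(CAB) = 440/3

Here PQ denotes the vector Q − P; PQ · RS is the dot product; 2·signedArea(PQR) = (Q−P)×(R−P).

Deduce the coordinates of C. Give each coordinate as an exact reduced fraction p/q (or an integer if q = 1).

1. C_x = 32/3  [CA · DB = 920/3 ∩ 2·signedArea(CAB) = 440/3]
2. C_y = -7/3  [CA · DB = 920/3 ∩ 2·signedArea(CAB) = 440/3]
   → C = (32/3, -7/3)

C = (32/3, -7/3)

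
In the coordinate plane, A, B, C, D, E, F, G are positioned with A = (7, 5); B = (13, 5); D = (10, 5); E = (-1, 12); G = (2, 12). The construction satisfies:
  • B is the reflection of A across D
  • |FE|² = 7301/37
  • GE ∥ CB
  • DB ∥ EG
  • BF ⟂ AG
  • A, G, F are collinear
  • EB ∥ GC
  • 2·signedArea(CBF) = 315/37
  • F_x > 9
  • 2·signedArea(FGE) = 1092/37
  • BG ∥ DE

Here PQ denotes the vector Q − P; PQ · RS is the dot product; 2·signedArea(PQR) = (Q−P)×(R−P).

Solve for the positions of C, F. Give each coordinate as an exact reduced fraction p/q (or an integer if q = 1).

C = (16, 5)
F = (334/37, 80/37)

1. C_x = 16  [GE ∥ CB ∩ EB ∥ GC]
2. C_y = 5  [GE ∥ CB ∩ EB ∥ GC]
   → C = (16, 5)
3. F_x = 334/37  [A, G, F are collinear ∩ BF ⟂ AG]
4. F_y = 80/37  [A, G, F are collinear ∩ BF ⟂ AG]
   → F = (334/37, 80/37)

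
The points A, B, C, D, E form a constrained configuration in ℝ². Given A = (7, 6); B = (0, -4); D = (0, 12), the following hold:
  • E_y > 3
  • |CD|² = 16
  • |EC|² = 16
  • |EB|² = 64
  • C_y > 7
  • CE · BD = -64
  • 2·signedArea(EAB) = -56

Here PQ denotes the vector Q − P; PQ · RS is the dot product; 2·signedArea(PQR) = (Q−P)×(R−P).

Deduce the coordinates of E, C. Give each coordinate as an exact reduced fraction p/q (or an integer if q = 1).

1. E_x = 0  [line 10·x + -7·y + 28 = 0 ∩ |EB|² = 64]
2. E_y = 4  [line 10·x + -7·y + 28 = 0 ∩ |EB|² = 64]
   → E = (0, 4)
3. C_y = 8  [CE · BD = -64]
4. C_x = 0  [|CD|² = 16]
   → C = (0, 8)

C = (0, 8)
E = (0, 4)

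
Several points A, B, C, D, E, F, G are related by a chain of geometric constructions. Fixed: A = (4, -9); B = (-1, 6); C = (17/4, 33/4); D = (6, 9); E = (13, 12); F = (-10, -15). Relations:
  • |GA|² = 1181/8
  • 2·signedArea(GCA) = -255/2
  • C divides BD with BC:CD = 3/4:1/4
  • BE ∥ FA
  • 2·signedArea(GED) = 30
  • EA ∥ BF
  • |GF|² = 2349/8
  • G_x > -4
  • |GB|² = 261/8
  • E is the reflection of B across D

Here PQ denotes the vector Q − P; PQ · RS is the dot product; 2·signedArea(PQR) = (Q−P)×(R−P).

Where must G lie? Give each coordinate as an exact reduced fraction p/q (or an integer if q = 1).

1. G_x = -13/4  [2·signedArea(GCA) = -255/2 ∩ 2·signedArea(GED) = 30]
2. G_y = 3/4  [2·signedArea(GCA) = -255/2 ∩ 2·signedArea(GED) = 30]
   → G = (-13/4, 3/4)

G = (-13/4, 3/4)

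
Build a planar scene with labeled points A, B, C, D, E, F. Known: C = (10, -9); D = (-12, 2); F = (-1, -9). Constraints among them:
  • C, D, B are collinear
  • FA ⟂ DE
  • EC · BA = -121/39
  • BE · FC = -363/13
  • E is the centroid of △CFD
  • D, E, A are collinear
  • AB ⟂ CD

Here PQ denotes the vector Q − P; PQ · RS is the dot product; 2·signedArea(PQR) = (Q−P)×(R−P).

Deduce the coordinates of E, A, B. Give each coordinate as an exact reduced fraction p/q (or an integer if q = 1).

A = (9/13, -84/13)
B = (20/13, -62/13)
E = (-1, -16/3)

1. E_x = -1  [E is the centroid of △CFD]
2. E_y = -16/3  [E is the centroid of △CFD]
   → E = (-1, -16/3)
3. A_x = 9/13  [D, E, A are collinear ∩ FA ⟂ DE]
4. A_y = -84/13  [D, E, A are collinear ∩ FA ⟂ DE]
   → A = (9/13, -84/13)
5. B_x = 20/13  [C, D, B are collinear ∩ AB ⟂ CD]
6. B_y = -62/13  [C, D, B are collinear ∩ AB ⟂ CD]
   → B = (20/13, -62/13)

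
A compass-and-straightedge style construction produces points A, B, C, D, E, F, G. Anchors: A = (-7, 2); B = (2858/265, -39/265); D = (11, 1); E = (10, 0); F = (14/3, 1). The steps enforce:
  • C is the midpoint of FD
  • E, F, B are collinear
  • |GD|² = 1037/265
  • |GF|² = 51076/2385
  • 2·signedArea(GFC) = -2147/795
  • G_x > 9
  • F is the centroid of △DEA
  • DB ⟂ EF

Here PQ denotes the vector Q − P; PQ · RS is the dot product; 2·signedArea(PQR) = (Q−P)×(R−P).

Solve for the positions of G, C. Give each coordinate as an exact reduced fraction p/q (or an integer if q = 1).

C = (47/6, 1)
G = (2442/265, 39/265)

1. C_x = 47/6  [C is the midpoint of FD]
2. C_y = 1  [C is the midpoint of FD]
   → C = (47/6, 1)
3. G_y = 39/265  [2·signedArea(GFC) = -2147/795]
4. G_x = 2442/265  [|GF|² = 51076/2385]
   → G = (2442/265, 39/265)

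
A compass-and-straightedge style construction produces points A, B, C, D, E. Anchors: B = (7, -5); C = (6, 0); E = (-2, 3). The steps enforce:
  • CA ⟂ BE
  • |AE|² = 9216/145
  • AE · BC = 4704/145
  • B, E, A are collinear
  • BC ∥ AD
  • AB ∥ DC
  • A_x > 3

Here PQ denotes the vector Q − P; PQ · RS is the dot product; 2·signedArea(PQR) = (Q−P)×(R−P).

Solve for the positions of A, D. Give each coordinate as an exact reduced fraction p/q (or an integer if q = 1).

A = (574/145, -333/145)
D = (429/145, 392/145)

1. A_x = 574/145  [B, E, A are collinear ∩ CA ⟂ BE]
2. A_y = -333/145  [B, E, A are collinear ∩ CA ⟂ BE]
   → A = (574/145, -333/145)
3. D_x = 429/145  [AB ∥ DC ∩ BC ∥ AD]
4. D_y = 392/145  [AB ∥ DC ∩ BC ∥ AD]
   → D = (429/145, 392/145)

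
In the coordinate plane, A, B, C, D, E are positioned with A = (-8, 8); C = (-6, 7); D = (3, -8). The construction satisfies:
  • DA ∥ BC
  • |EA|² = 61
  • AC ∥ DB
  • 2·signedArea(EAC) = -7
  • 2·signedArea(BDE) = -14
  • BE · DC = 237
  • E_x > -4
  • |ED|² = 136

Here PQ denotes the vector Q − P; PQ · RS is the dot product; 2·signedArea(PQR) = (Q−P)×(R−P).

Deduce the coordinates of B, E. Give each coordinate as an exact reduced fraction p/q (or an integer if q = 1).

1. B_x = 5  [DA ∥ BC ∩ AC ∥ DB]
2. B_y = -9  [DA ∥ BC ∩ AC ∥ DB]
   → B = (5, -9)
3. E_x = -3  [2·signedArea(EAC) = -7 ∩ BE · DC = 237]
4. E_y = 2  [2·signedArea(EAC) = -7 ∩ BE · DC = 237]
   → E = (-3, 2)

B = (5, -9)
E = (-3, 2)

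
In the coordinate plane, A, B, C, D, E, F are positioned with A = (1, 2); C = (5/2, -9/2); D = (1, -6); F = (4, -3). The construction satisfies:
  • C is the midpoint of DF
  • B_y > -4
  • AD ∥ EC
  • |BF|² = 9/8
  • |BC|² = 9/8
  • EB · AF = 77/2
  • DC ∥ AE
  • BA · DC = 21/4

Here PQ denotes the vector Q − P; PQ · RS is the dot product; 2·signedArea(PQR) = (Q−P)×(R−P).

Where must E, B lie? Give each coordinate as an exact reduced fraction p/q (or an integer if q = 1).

1. E_x = 5/2  [AD ∥ EC ∩ DC ∥ AE]
2. E_y = 7/2  [AD ∥ EC ∩ DC ∥ AE]
   → E = (5/2, 7/2)
3. B_x = 13/4  [BA · DC = 21/4 ∩ EB · AF = 77/2]
4. B_y = -15/4  [BA · DC = 21/4 ∩ EB · AF = 77/2]
   → B = (13/4, -15/4)

B = (13/4, -15/4)
E = (5/2, 7/2)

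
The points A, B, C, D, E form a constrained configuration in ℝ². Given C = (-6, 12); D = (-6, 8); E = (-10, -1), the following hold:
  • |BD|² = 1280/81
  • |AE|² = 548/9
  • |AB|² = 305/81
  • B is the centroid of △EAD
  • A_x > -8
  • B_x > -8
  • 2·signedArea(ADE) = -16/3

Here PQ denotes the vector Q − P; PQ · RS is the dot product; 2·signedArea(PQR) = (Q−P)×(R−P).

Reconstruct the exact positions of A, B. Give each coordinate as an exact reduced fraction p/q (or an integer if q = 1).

A = (-22/3, 19/3)
B = (-70/9, 40/9)

1. A_x = -22/3  [line 9·x + -4·y + 274/3 = 0 ∩ |AE|² = 548/9]
2. A_y = 19/3  [line 9·x + -4·y + 274/3 = 0 ∩ |AE|² = 548/9]
   → A = (-22/3, 19/3)
3. B_x = -70/9  [B is the centroid of △EAD]
4. B_y = 40/9  [B is the centroid of △EAD]
   → B = (-70/9, 40/9)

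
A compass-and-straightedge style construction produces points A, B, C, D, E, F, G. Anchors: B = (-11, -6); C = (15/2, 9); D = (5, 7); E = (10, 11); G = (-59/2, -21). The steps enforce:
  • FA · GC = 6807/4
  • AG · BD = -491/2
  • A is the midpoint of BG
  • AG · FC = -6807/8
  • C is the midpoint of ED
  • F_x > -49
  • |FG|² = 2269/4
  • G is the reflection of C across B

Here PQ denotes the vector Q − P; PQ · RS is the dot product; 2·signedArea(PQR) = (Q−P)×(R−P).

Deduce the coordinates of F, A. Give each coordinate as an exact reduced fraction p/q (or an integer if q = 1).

A = (-81/4, -27/2)
F = (-48, -36)

1. A_x = -81/4  [A is the midpoint of BG]
2. A_y = -27/2  [A is the midpoint of BG]
   → A = (-81/4, -27/2)
3. F_x = -48  [line -37·x + -30·y + -2856 = 0 ∩ |FG|² = 2269/4]
4. F_y = -36  [line -37·x + -30·y + -2856 = 0 ∩ |FG|² = 2269/4]
   → F = (-48, -36)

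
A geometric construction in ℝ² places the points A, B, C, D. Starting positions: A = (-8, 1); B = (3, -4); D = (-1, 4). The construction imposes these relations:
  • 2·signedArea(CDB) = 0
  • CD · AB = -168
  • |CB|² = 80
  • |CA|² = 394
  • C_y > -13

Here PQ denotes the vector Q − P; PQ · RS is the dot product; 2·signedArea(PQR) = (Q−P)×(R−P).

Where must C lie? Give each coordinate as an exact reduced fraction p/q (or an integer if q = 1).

C = (7, -12)

1. C_x = 7  [2·signedArea(CDB) = 0 ∩ CD · AB = -168]
2. C_y = -12  [2·signedArea(CDB) = 0 ∩ CD · AB = -168]
   → C = (7, -12)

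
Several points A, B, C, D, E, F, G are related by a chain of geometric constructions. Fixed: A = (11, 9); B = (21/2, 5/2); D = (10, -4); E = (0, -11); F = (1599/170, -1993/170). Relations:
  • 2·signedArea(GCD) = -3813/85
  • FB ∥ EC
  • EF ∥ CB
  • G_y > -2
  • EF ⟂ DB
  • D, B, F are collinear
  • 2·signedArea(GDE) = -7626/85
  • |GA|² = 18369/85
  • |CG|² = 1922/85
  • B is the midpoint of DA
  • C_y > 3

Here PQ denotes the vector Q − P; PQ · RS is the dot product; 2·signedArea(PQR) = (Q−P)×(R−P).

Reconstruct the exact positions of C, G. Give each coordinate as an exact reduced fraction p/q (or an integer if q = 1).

C = (93/85, 274/85)
G = (62/85, -129/85)

1. C_x = 93/85  [EF ∥ CB ∩ FB ∥ EC]
2. C_y = 274/85  [EF ∥ CB ∩ FB ∥ EC]
   → C = (93/85, 274/85)
3. G_x = 62/85  [2·signedArea(GDE) = -7626/85 ∩ 2·signedArea(GCD) = -3813/85]
4. G_y = -129/85  [2·signedArea(GDE) = -7626/85 ∩ 2·signedArea(GCD) = -3813/85]
   → G = (62/85, -129/85)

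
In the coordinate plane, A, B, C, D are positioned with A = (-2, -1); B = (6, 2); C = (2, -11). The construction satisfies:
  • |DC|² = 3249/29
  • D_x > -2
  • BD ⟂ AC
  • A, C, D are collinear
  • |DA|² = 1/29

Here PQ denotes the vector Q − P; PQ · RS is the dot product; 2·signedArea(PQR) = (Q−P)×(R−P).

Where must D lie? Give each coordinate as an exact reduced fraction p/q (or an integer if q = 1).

1. D_x = -56/29  [A, C, D are collinear ∩ BD ⟂ AC]
2. D_y = -34/29  [A, C, D are collinear ∩ BD ⟂ AC]
   → D = (-56/29, -34/29)

D = (-56/29, -34/29)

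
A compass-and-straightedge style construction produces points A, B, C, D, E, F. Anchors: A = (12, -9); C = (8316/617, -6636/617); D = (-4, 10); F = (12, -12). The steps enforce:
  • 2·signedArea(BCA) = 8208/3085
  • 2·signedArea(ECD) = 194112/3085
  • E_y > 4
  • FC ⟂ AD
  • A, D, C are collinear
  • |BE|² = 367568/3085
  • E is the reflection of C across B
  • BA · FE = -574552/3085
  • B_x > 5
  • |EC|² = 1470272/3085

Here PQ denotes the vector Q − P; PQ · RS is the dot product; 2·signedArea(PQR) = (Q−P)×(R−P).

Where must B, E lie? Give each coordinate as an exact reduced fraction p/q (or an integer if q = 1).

B = (28/5, -16/5)
E = (-7028/3085, 13436/3085)

1. E_x = -7028/3085  [line -12806/617·x + -10784/617·y + 88968/3085 = 0 ∩ |EC|² = 1470272/3085]
2. E_y = 13436/3085  [line -12806/617·x + -10784/617·y + 88968/3085 = 0 ∩ |EC|² = 1470272/3085]
   → E = (-7028/3085, 13436/3085)
3. B_x = 28/5  [2·signedArea(BCA) = 8208/3085 ∩ E is the reflection of C across B]
4. B_y = -16/5  [2·signedArea(BCA) = 8208/3085 ∩ E is the reflection of C across B]
   → B = (28/5, -16/5)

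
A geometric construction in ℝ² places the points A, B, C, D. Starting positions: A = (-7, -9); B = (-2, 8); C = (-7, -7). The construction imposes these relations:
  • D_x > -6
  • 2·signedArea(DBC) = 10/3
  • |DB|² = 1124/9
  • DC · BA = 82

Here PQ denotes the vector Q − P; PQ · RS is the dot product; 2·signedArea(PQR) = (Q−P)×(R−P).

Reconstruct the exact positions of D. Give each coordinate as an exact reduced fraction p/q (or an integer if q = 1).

D = (-16/3, -8/3)

1. D_x = -16/3  [2·signedArea(DBC) = 10/3 ∩ DC · BA = 82]
2. D_y = -8/3  [2·signedArea(DBC) = 10/3 ∩ DC · BA = 82]
   → D = (-16/3, -8/3)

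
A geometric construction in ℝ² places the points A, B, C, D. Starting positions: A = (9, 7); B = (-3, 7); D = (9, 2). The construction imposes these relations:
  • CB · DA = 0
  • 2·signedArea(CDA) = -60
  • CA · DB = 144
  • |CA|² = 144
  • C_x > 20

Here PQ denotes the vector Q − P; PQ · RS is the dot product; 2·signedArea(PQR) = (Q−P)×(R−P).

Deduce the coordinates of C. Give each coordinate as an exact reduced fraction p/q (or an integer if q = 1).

1. C_x = 21  [CB · DA = 0 ∩ 2·signedArea(CDA) = -60]
2. C_y = 7  [CB · DA = 0 ∩ 2·signedArea(CDA) = -60]
   → C = (21, 7)

C = (21, 7)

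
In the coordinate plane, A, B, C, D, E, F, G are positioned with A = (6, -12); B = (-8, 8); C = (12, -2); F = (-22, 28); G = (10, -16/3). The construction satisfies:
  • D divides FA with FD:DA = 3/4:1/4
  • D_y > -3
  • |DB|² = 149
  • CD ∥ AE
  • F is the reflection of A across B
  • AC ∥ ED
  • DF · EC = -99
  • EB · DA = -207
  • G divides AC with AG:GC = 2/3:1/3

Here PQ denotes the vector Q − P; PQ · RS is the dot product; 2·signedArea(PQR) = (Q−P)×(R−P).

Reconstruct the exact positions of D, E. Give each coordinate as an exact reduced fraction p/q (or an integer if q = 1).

1. D_x = -1  [D divides FA with FD:DA = 3/4:1/4]
2. D_y = -2  [D divides FA with FD:DA = 3/4:1/4]
   → D = (-1, -2)
3. E_x = -7  [AC ∥ ED ∩ CD ∥ AE]
4. E_y = -12  [AC ∥ ED ∩ CD ∥ AE]
   → E = (-7, -12)

D = (-1, -2)
E = (-7, -12)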